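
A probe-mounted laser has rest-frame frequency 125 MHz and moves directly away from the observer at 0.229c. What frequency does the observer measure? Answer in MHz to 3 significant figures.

f_obs ≈ 99.0 MHz

Relativistic Doppler: f_obs = f_src √((1−β)/(1+β))
= 125 × √(0.77100/1.2290) = 125 × 0.79205 = 99.0 MHz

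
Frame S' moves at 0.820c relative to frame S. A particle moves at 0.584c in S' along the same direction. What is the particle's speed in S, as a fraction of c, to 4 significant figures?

u ≈ 0.9494c

Relativistic velocity addition: u = (u' + v)/(1 + u'v/c²)
= (0.584 + 0.820)/(1 + 0.584×0.820) = 1.404/1.47888 = 0.9494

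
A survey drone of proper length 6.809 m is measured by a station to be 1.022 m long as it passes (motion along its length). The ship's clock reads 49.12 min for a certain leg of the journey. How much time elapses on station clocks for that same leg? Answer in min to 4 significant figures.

Length contraction ⇒ γ = L₀/L = 6.809/1.022 = 6.66243
Time dilation: Δt = γτ₀ = 6.66243 × 49.12 min = 327.3 min

Δt ≈ 327.3 min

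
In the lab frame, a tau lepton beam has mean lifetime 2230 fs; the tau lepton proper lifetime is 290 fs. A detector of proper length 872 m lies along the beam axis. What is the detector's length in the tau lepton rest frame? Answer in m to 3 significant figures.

L ≈ 113 m

Time dilation ⇒ γ = Δt/τ₀ = 2230/290 = 7.6897
Length contraction: L = L₀/γ = 872/7.6897 = 113 m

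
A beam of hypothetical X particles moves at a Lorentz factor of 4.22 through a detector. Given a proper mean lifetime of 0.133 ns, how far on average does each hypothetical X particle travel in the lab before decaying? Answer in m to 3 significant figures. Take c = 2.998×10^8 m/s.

d ≈ 0.163 m

β = √(1 − 1/γ²) = √(1 − 1/4.22²) = 0.97152
Dilated lifetime: Δt = γτ₀ = 4.22 × 0.133 ns = 0.56126 ns
d = vΔt = 0.97152c × 0.56126 ns = 2.9126×10^8 m/s × 5.6126×10^-10 s = 0.163 m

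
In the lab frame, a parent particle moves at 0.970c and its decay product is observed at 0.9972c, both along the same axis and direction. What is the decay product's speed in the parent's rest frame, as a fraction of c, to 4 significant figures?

Inverse velocity addition: u' = (u − v)/(1 − uv/c²)
= (0.9972 − 0.970)/(1 − 0.9972×0.970) = 0.02720/0.0327160 = 0.8314

u' ≈ 0.8314c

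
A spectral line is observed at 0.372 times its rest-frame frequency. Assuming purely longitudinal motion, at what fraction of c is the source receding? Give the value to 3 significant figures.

β ≈ 0.757

f_obs/f_src = √((1−β)/(1+β)) = 0.372  ⇒  (1−β)/(1+β) = 0.13838
β = |1 − D²|/(1 + D²) = |1 − 0.13838|/(1 + 0.13838) = 0.757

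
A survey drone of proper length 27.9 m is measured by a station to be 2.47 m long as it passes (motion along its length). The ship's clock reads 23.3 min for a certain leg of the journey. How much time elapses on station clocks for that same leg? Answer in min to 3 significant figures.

Length contraction ⇒ γ = L₀/L = 27.9/2.47 = 11.296
Time dilation: Δt = γτ₀ = 11.296 × 23.3 min = 263 min

Δt ≈ 263 min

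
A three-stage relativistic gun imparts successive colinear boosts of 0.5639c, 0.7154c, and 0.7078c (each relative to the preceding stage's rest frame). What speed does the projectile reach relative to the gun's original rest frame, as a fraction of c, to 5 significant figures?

u ≈ 0.98429c

Compose boost 2: (0.7154 + 0.5639)/(1 + 0.7154×0.5639) = 1.2793/1.403414 = 0.9115628
Compose boost 3: (0.7078 + 0.9115628)/(1 + 0.7078×0.9115628) = 1.619363/1.645204 = 0.98429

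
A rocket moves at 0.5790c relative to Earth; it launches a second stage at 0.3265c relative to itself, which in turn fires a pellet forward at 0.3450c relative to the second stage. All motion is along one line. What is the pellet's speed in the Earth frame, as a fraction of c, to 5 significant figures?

u ≈ 0.87630c

Compose boost 2: (0.3265 + 0.5790)/(1 + 0.3265×0.5790) = 0.90550/1.189043 = 0.7615365
Compose boost 3: (0.3450 + 0.7615365)/(1 + 0.3450×0.7615365) = 1.106536/1.262730 = 0.87630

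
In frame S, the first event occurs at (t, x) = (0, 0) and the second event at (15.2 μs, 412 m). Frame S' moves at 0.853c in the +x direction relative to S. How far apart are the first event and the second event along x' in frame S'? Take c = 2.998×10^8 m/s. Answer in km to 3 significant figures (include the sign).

Δx' ≈ -6.66 km

γ = 1/√(1 − 0.853²) = 1.9160
Δx' = γ(Δx − vΔt) = 1.9160 × (412 m − 0.853×(2.998×10^8 m/s)×15.2×10^-6 s)
= 1.9160 × (-3475.1 m) = -6.66 km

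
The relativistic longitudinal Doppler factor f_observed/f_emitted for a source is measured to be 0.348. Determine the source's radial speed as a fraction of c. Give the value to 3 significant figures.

β ≈ 0.784

f_obs/f_src = √((1−β)/(1+β)) = 0.348  ⇒  (1−β)/(1+β) = 0.12110
β = |1 − D²|/(1 + D²) = |1 − 0.12110|/(1 + 0.12110) = 0.784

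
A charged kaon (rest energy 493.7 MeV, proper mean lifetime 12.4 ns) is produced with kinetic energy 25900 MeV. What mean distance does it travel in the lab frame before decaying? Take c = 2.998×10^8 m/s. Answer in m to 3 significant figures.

d ≈ 199 m

γ = 1 + K/(m₀c²) = 1 + 25900/493.7 = 53.461
β = √(1 − 1/γ²) = 0.99983
Dilated lifetime: γτ₀ = 53.461 × 12.4 ns = 662.92 ns
d = βc·γτ₀ = 0.99983 × (2.998×10^8 m/s) × 6.6292×10^-7 s = 199 m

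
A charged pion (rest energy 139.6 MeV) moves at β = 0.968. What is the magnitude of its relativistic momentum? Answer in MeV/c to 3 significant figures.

γ = 1/√(1 − 0.968²) = 3.9849
p = γβm₀c = 3.9849 × 0.968 × 139.6 MeV/c = 538 MeV/c

p ≈ 538 MeV/c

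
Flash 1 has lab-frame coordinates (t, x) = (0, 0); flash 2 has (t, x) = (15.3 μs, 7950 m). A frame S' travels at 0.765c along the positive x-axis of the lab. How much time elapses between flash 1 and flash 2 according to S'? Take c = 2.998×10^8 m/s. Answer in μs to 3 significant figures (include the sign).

Δt' ≈ -7.74 μs

γ = 1/√(1 − 0.765²) = 1.5527
Δt' = γ(Δt − vΔx/c²) = 1.5527 × (15.3 μs − 0.765×7950 m / (2.998×10^8 m/s))
= 1.5527 × (-4.9860 μs) = -7.74 μs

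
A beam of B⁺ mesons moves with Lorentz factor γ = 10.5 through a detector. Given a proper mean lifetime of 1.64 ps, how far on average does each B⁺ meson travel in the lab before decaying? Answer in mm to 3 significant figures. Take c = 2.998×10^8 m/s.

β = √(1 − 1/γ²) = √(1 − 1/10.5²) = 0.99545
Dilated lifetime: Δt = γτ₀ = 10.5 × 1.64 ps = 17.220 ps
d = vΔt = 0.99545c × 17.220 ps = 2.9844×10^8 m/s × 1.7220×10^-11 s = 5.14 mm

d ≈ 5.14 mm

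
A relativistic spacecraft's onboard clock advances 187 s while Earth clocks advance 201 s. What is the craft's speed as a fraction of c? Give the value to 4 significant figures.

β ≈ 0.3667

γ = Δt/τ₀ = 201/187 = 1.07487
β = √(1 − 1/γ²) = √(1 − 1/1.07487²) = 0.3667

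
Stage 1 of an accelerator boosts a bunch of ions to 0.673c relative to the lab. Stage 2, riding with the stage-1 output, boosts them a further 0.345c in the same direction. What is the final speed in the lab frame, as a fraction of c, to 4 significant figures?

u ≈ 0.8262c

Compose boost 2: (0.345 + 0.673)/(1 + 0.345×0.673) = 1.018/1.23219 = 0.8262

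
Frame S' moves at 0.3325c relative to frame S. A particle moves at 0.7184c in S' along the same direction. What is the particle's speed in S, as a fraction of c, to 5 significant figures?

Relativistic velocity addition: u = (u' + v)/(1 + u'v/c²)
= (0.7184 + 0.3325)/(1 + 0.7184×0.3325) = 1.0509/1.238868 = 0.84827

u ≈ 0.84827c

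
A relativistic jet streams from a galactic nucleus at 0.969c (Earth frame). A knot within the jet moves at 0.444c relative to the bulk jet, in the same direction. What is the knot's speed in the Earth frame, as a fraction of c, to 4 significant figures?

u ≈ 0.9879c

Relativistic velocity addition: u = (u' + v)/(1 + u'v/c²)
= (0.444 + 0.969)/(1 + 0.444×0.969) = 1.413/1.43024 = 0.9879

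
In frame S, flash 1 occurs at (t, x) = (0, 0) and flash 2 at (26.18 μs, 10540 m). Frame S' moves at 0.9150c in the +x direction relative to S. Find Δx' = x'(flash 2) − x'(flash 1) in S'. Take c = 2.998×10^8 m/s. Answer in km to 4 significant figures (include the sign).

Δx' ≈ 8.324 km

γ = 1/√(1 − 0.9150²) = 2.47860
Δx' = γ(Δx − vΔt) = 2.47860 × (10540 m − 0.9150×(2.998×10^8 m/s)×26.18×10^-6 s)
= 2.47860 × (3358.38 m) = 8.324 km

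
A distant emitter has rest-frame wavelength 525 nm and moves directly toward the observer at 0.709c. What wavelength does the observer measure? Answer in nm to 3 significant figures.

Relativistic Doppler: λ_obs = λ_src √((1−β)/(1+β))
= 525 × √(0.29100/1.7090) = 525 × 0.41264 = 217 nm

λ_obs ≈ 217 nm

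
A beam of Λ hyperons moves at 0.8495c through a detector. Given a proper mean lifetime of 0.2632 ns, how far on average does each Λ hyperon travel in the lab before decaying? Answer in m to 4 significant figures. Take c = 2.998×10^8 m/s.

γ = 1/√(1 − 0.8495²) = 1.89542
Dilated lifetime: Δt = γτ₀ = 1.89542 × 0.2632 ns = 0.498874 ns
d = vΔt = 0.8495c × 0.498874 ns = 2.54680×10^8 m/s × 4.98874×10^-10 s = 0.1271 m

d ≈ 0.1271 m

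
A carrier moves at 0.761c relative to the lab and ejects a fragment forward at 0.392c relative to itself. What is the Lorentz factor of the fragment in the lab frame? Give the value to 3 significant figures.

γ ≈ 2.18

u_lab = (0.392 + 0.761)/(1 + 0.392×0.761) = 1.153/1.29831 = 0.888076
γ = 1/√(1 − 0.888076²) = 2.18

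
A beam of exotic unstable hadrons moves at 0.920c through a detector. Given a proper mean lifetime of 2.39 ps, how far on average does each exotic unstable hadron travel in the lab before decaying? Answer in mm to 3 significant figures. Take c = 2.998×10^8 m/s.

d ≈ 1.68 mm

γ = 1/√(1 − 0.920²) = 2.5516
Dilated lifetime: Δt = γτ₀ = 2.5516 × 2.39 ps = 6.0982 ps
d = vΔt = 0.920c × 6.0982 ps = 2.7582×10^8 m/s × 6.0982×10^-12 s = 1.68 mm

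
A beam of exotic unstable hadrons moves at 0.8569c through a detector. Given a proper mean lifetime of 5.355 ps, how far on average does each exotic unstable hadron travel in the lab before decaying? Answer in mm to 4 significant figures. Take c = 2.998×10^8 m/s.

d ≈ 2.669 mm

γ = 1/√(1 − 0.8569²) = 1.93993
Dilated lifetime: Δt = γτ₀ = 1.93993 × 5.355 ps = 10.3883 ps
d = vΔt = 0.8569c × 10.3883 ps = 2.56899×10^8 m/s × 1.03883×10^-11 s = 2.669 mm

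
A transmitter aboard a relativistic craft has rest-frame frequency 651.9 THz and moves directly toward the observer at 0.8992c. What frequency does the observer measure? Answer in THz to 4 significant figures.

f_obs ≈ 2830 THz

Relativistic Doppler: f_obs = f_src √((1+β)/(1−β))
= 651.9 × √(1.89920/0.100800) = 651.9 × 4.34065 = 2830 THz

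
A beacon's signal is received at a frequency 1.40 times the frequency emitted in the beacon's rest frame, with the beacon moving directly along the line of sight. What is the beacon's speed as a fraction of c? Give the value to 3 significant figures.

f_obs/f_src = √((1+β)/(1−β)) = 1.40  ⇒  (1+β)/(1−β) = 1.9600
β = |1 − D²|/(1 + D²) = |1 − 1.9600|/(1 + 1.9600) = 0.324

β ≈ 0.324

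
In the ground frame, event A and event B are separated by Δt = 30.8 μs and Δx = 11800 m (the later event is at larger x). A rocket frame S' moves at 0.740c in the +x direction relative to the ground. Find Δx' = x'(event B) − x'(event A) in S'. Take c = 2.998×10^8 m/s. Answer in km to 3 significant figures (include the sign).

Δx' ≈ 7.38 km

γ = 1/√(1 − 0.740²) = 1.4868
Δx' = γ(Δx − vΔt) = 1.4868 × (11800 m − 0.740×(2.998×10^8 m/s)×30.8×10^-6 s)
= 1.4868 × (4967.0 m) = 7.38 km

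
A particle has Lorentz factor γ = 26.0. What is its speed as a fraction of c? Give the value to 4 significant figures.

β = √(1 − 1/γ²) = √(1 − 1/26.0²) = √(0.998521) = 0.9993

β ≈ 0.9993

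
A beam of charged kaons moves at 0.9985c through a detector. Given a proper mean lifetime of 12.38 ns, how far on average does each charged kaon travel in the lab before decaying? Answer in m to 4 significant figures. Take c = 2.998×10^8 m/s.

d ≈ 67.69 m

γ = 1/√(1 − 0.9985²) = 18.2643
Dilated lifetime: Δt = γτ₀ = 18.2643 × 12.38 ns = 226.112 ns
d = vΔt = 0.9985c × 226.112 ns = 2.99350×10^8 m/s × 2.26112×10^-7 s = 67.69 m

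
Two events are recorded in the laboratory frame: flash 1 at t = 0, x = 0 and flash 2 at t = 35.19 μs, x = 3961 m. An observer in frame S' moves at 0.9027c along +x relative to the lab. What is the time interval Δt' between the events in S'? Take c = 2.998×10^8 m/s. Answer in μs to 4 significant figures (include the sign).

Δt' ≈ 54.07 μs

γ = 1/√(1 − 0.9027²) = 2.32412
Δt' = γ(Δt − vΔx/c²) = 2.32412 × (35.19 μs − 0.9027×3961 m / (2.998×10^8 m/s))
= 2.32412 × (23.2634 μs) = 54.07 μs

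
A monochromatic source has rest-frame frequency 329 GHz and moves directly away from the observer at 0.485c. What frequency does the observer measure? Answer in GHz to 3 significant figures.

Relativistic Doppler: f_obs = f_src √((1−β)/(1+β))
= 329 × √(0.51500/1.4850) = 329 × 0.58890 = 194 GHz

f_obs ≈ 194 GHz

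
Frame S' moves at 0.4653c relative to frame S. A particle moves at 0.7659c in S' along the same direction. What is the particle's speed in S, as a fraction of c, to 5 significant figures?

Relativistic velocity addition: u = (u' + v)/(1 + u'v/c²)
= (0.7659 + 0.4653)/(1 + 0.7659×0.4653) = 1.2312/1.356373 = 0.90771

u ≈ 0.90771c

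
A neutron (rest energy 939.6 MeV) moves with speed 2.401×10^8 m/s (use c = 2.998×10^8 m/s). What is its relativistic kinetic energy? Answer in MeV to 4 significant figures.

β = v/c = 2.401×10^8 / 2.998×10^8 = 0.800867
γ = 1/√(1 − 0.800867²) = 1.66989
K = (γ − 1)m₀c² = (1.66989 − 1) × 939.6 MeV = 0.669890 × 939.6 MeV = 629.4 MeV

K ≈ 629.4 MeV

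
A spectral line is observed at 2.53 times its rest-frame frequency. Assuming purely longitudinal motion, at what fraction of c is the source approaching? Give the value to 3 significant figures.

f_obs/f_src = √((1+β)/(1−β)) = 2.53  ⇒  (1+β)/(1−β) = 6.4009
β = |1 − D²|/(1 + D²) = |1 − 6.4009|/(1 + 6.4009) = 0.730

β ≈ 0.730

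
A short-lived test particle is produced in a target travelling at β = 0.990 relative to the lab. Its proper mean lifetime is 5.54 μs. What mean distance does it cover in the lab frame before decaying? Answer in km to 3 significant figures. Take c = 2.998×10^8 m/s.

γ = 1/√(1 − 0.990²) = 7.0888
Dilated lifetime: Δt = γτ₀ = 7.0888 × 5.54 μs = 39.272 μs
d = vΔt = 0.990c × 39.272 μs = 2.9680×10^8 m/s × 3.9272×10^-5 s = 11.7 km

d ≈ 11.7 km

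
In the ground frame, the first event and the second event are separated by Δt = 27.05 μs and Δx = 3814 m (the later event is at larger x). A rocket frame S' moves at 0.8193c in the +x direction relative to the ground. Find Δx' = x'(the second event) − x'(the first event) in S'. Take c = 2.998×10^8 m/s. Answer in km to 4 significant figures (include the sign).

γ = 1/√(1 − 0.8193²) = 1.74409
Δx' = γ(Δx − vΔt) = 1.74409 × (3814 m − 0.8193×(2.998×10^8 m/s)×27.05×10^-6 s)
= 1.74409 × (-2830.19 m) = -4.936 km

Δx' ≈ -4.936 km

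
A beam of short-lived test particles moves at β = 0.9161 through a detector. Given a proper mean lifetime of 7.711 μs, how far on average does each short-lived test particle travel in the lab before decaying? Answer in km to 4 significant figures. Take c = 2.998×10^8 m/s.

γ = 1/√(1 − 0.9161²) = 2.49408
Dilated lifetime: Δt = γτ₀ = 2.49408 × 7.711 μs = 19.2318 μs
d = vΔt = 0.9161c × 19.2318 μs = 2.74647×10^8 m/s × 1.92318×10^-5 s = 5.282 km

d ≈ 5.282 km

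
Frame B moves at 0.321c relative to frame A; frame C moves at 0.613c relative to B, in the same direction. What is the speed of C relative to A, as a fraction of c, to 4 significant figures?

u ≈ 0.7804c

Compose boost 2: (0.613 + 0.321)/(1 + 0.613×0.321) = 0.9340/1.19677 = 0.7804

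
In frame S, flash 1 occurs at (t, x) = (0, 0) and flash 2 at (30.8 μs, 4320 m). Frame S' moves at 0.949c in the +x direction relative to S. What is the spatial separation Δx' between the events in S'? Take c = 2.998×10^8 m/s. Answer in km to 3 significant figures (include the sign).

Δx' ≈ -14.1 km

γ = 1/√(1 − 0.949²) = 3.1718
Δx' = γ(Δx − vΔt) = 3.1718 × (4320 m − 0.949×(2.998×10^8 m/s)×30.8×10^-6 s)
= 3.1718 × (-4442.9 m) = -14.1 km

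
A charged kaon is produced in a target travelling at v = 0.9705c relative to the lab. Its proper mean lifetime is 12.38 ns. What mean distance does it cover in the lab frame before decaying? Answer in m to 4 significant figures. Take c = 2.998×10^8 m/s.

d ≈ 14.94 m

γ = 1/√(1 − 0.9705²) = 4.14764
Dilated lifetime: Δt = γτ₀ = 4.14764 × 12.38 ns = 51.3477 ns
d = vΔt = 0.9705c × 51.3477 ns = 2.90956×10^8 m/s × 5.13477×10^-8 s = 14.94 m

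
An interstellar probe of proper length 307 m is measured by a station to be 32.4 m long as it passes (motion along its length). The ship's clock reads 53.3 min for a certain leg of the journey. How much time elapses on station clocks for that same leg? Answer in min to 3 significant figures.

Δt ≈ 505 min

Length contraction ⇒ γ = L₀/L = 307/32.4 = 9.4753
Time dilation: Δt = γτ₀ = 9.4753 × 53.3 min = 505 min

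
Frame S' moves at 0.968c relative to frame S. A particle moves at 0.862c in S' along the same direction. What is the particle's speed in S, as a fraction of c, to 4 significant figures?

Relativistic velocity addition: u = (u' + v)/(1 + u'v/c²)
= (0.862 + 0.968)/(1 + 0.862×0.968) = 1.830/1.83442 = 0.9976

u ≈ 0.9976c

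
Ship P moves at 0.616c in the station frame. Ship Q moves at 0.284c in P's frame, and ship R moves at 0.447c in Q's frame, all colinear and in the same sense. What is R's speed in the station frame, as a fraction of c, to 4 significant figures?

Compose boost 2: (0.284 + 0.616)/(1 + 0.284×0.616) = 0.9000/1.17494 = 0.765994
Compose boost 3: (0.447 + 0.765994)/(1 + 0.447×0.765994) = 1.21299/1.34240 = 0.9036

u ≈ 0.9036c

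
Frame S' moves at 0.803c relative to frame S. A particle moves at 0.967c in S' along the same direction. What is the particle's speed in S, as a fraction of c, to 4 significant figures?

u ≈ 0.9963c

Relativistic velocity addition: u = (u' + v)/(1 + u'v/c²)
= (0.967 + 0.803)/(1 + 0.967×0.803) = 1.770/1.77650 = 0.9963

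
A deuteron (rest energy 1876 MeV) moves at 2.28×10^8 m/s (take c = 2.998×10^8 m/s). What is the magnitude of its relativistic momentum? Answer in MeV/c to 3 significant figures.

p ≈ 2200 MeV/c

β = v/c = 2.28×10^8 / 2.998×10^8 = 0.76051
γ = 1/√(1 − 0.76051²) = 1.5400
p = γβm₀c = 1.5400 × 0.76051 × 1876 MeV/c = 2200 MeV/c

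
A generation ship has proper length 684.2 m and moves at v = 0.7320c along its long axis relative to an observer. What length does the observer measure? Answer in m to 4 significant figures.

L ≈ 466.1 m

γ = 1/√(1 − 0.7320²) = 1.46777
Length contraction: L = L₀/γ = 684.2/1.46777 = 466.1 m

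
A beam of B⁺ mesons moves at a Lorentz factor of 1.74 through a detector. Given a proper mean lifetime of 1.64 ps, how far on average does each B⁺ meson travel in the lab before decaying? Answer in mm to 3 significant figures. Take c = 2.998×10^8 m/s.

d ≈ 0.700 mm

β = √(1 − 1/γ²) = √(1 − 1/1.74²) = 0.81836
Dilated lifetime: Δt = γτ₀ = 1.74 × 1.64 ps = 2.8536 ps
d = vΔt = 0.81836c × 2.8536 ps = 2.4534×10^8 m/s × 2.8536×10^-12 s = 0.700 mm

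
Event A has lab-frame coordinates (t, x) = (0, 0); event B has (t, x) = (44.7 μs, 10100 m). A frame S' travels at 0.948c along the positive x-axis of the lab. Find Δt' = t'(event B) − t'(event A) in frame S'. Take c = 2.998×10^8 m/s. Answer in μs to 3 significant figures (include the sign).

γ = 1/√(1 − 0.948²) = 3.1420
Δt' = γ(Δt − vΔx/c²) = 3.1420 × (44.7 μs − 0.948×10100 m / (2.998×10^8 m/s))
= 3.1420 × (12.763 μs) = 40.1 μs

Δt' ≈ 40.1 μs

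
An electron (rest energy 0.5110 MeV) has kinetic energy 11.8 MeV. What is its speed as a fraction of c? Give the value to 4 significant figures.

γ = 1 + K/(m₀c²) = 1 + 11.8/0.5110 = 24.0920
β = √(1 − 1/γ²) = 0.9991

β ≈ 0.9991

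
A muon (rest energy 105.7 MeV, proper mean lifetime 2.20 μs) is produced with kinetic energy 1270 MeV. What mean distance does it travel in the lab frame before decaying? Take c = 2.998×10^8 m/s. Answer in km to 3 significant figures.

d ≈ 8.56 km

γ = 1 + K/(m₀c²) = 1 + 1270/105.7 = 13.015
β = √(1 − 1/γ²) = 0.99704
Dilated lifetime: γτ₀ = 13.015 × 2.20 μs = 28.633 μs
d = βc·γτ₀ = 0.99704 × (2.998×10^8 m/s) × 2.8633×10^-5 s = 8.56 km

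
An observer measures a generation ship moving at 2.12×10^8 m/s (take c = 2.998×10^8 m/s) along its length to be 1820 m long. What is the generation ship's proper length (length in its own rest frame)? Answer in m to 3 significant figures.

β = v/c = 2.12×10^8 / 2.998×10^8 = 0.70714
γ = 1/√(1 − 0.70714²) = 1.4143
L₀ = γL = 1.4143 × 1820 = 2570 m

L₀ ≈ 2570 m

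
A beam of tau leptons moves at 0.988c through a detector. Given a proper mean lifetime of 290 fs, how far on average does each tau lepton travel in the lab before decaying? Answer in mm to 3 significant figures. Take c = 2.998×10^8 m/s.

d ≈ 0.556 mm

γ = 1/√(1 − 0.988²) = 6.4744
Dilated lifetime: Δt = γτ₀ = 6.4744 × 290 fs = 1877.6 fs
d = vΔt = 0.988c × 1877.6 fs = 2.9620×10^8 m/s × 1.8776×10^-12 s = 0.556 mm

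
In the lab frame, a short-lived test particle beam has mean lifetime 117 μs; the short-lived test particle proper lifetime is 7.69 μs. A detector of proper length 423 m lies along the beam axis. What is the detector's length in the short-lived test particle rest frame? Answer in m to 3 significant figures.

Time dilation ⇒ γ = Δt/τ₀ = 117/7.69 = 15.215
Length contraction: L = L₀/γ = 423/15.215 = 27.8 m

L ≈ 27.8 m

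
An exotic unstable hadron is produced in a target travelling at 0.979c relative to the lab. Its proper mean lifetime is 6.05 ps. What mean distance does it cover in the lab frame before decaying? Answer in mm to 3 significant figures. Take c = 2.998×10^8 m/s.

d ≈ 8.71 mm

γ = 1/√(1 − 0.979²) = 4.9053
Dilated lifetime: Δt = γτ₀ = 4.9053 × 6.05 ps = 29.677 ps
d = vΔt = 0.979c × 29.677 ps = 2.9350×10^8 m/s × 2.9677×10^-11 s = 8.71 mm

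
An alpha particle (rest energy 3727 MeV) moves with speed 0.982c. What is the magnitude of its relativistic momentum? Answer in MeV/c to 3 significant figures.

γ = 1/√(1 − 0.982²) = 5.2943
p = γβm₀c = 5.2943 × 0.982 × 3727 MeV/c = 19400 MeV/c

p ≈ 19400 MeV/c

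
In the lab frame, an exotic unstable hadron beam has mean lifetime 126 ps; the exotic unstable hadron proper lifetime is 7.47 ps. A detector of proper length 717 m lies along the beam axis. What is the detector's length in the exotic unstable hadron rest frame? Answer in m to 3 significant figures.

Time dilation ⇒ γ = Δt/τ₀ = 126/7.47 = 16.867
Length contraction: L = L₀/γ = 717/16.867 = 42.5 m

L ≈ 42.5 m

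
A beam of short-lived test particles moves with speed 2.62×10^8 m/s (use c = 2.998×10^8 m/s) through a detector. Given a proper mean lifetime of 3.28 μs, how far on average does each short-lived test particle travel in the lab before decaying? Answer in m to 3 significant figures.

β = v/c = 2.62×10^8 / 2.998×10^8 = 0.87392
γ = 1/√(1 − 0.87392²) = 2.0573
Dilated lifetime: Δt = γτ₀ = 2.0573 × 3.28 μs = 6.7479 μs
d = vΔt = 0.87392c × 6.7479 μs = 2.6200×10^8 m/s × 6.7479×10^-6 s = 1770 m

d ≈ 1770 m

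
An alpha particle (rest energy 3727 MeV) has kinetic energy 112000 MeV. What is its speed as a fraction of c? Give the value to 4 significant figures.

γ = 1 + K/(m₀c²) = 1 + 112000/3727 = 31.0510
β = √(1 − 1/γ²) = 0.9995

β ≈ 0.9995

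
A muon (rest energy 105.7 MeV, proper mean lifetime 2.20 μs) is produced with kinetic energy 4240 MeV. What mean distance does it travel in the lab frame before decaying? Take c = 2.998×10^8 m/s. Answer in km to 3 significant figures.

d ≈ 27.1 km

γ = 1 + K/(m₀c²) = 1 + 4240/105.7 = 41.114
β = √(1 − 1/γ²) = 0.99970
Dilated lifetime: γτ₀ = 41.114 × 2.20 μs = 90.450 μs
d = βc·γτ₀ = 0.99970 × (2.998×10^8 m/s) × 9.0450×10^-5 s = 27.1 km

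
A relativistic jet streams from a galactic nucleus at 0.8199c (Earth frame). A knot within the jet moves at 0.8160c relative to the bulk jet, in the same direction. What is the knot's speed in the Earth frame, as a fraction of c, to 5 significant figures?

Relativistic velocity addition: u = (u' + v)/(1 + u'v/c²)
= (0.8160 + 0.8199)/(1 + 0.8160×0.8199) = 1.6359/1.669038 = 0.98015

u ≈ 0.98015c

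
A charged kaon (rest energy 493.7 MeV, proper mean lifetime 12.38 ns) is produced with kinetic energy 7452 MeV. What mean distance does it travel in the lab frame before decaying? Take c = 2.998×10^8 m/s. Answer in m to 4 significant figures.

γ = 1 + K/(m₀c²) = 1 + 7452/493.7 = 16.0942
β = √(1 − 1/γ²) = 0.998068
Dilated lifetime: γτ₀ = 16.0942 × 12.38 ns = 199.246 ns
d = βc·γτ₀ = 0.998068 × (2.998×10^8 m/s) × 1.99246×10^-7 s = 59.62 m

d ≈ 59.62 m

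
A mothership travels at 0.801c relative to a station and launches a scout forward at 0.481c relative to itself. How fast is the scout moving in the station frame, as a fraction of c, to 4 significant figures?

Compose boost 2: (0.481 + 0.801)/(1 + 0.481×0.801) = 1.282/1.38528 = 0.9254

u ≈ 0.9254c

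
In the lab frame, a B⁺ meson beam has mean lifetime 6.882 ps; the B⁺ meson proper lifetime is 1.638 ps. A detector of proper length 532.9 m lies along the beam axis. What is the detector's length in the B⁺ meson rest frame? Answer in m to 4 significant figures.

L ≈ 126.8 m

Time dilation ⇒ γ = Δt/τ₀ = 6.882/1.638 = 4.20147
Length contraction: L = L₀/γ = 532.9/4.20147 = 126.8 m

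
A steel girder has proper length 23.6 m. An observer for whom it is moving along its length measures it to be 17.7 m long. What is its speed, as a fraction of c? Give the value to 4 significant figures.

β ≈ 0.6614

γ = L₀/L = 23.6/17.7 = 1.33333
β = √(1 − 1/γ²) = 0.6614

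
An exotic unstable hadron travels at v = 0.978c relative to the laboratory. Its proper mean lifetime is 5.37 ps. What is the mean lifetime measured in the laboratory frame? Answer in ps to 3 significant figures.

γ = 1/√(1 − 0.978²) = 4.7938
Time dilation: Δt = γτ₀ = 4.7938 × 5.37 ps = 25.7 ps

Δt ≈ 25.7 ps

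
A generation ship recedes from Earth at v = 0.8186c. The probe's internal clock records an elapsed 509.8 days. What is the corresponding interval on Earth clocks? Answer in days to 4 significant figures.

Δt ≈ 887.6 days

γ = 1/√(1 − 0.8186²) = 1.74106
Time dilation: Δt = γτ₀ = 1.74106 × 509.8 days = 887.6 days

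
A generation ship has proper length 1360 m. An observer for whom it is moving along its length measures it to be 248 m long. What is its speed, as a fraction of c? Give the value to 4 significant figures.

β ≈ 0.9832

γ = L₀/L = 1360/248 = 5.48387
β = √(1 − 1/γ²) = 0.9832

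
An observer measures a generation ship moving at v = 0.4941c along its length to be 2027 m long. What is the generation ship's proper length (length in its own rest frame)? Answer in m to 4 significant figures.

L₀ ≈ 2331 m

γ = 1/√(1 − 0.4941²) = 1.15021
L₀ = γL = 1.15021 × 2027 = 2331 m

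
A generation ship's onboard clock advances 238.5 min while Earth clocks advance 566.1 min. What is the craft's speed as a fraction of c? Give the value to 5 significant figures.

β ≈ 0.90692

γ = Δt/τ₀ = 566.1/238.5 = 2.373585
β = √(1 − 1/γ²) = √(1 − 1/2.373585²) = 0.90692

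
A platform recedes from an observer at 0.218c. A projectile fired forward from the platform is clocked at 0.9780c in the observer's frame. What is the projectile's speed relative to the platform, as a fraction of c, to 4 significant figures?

u' ≈ 0.9659c

Inverse velocity addition: u' = (u − v)/(1 − uv/c²)
= (0.9780 − 0.218)/(1 − 0.9780×0.218) = 0.7600/0.786796 = 0.9659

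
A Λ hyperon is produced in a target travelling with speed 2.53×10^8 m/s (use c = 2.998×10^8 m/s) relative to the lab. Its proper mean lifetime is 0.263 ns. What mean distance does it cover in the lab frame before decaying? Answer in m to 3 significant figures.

β = v/c = 2.53×10^8 / 2.998×10^8 = 0.84390
γ = 1/√(1 − 0.84390²) = 1.8639
Dilated lifetime: Δt = γτ₀ = 1.8639 × 0.263 ns = 0.49021 ns
d = vΔt = 0.84390c × 0.49021 ns = 2.5300×10^8 m/s × 4.9021×10^-10 s = 0.124 m

d ≈ 0.124 m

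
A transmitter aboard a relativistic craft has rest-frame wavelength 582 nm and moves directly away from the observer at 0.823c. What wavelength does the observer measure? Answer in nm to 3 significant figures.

Relativistic Doppler: λ_obs = λ_src √((1+β)/(1−β))
= 582 × √(1.8230/0.17700) = 582 × 3.2093 = 1870 nm

λ_obs ≈ 1870 nm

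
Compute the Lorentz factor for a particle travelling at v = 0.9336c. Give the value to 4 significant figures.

γ ≈ 2.791

γ = 1/√(1 − β²) = 1/√(1 − 0.9336²) = 1/√(0.128391) = 2.791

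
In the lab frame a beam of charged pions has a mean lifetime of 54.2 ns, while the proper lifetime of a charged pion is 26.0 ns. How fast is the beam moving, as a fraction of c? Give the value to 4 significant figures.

γ = Δt/τ₀ = 54.2/26.0 = 2.08462
β = √(1 − 1/γ²) = √(1 − 1/2.08462²) = 0.8774

β ≈ 0.8774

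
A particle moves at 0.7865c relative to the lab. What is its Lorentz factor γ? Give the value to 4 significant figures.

γ = 1/√(1 − β²) = 1/√(1 − 0.7865²) = 1/√(0.381418) = 1.619

γ ≈ 1.619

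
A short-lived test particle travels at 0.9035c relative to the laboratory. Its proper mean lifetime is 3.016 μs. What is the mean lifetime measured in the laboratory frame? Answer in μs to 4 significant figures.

γ = 1/√(1 − 0.9035²) = 2.33324
Time dilation: Δt = γτ₀ = 2.33324 × 3.016 μs = 7.037 μs

Δt ≈ 7.037 μs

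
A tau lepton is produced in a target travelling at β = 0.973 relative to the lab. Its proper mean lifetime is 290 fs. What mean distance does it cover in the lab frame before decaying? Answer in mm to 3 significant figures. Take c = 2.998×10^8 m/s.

γ = 1/√(1 − 0.973²) = 4.3327
Dilated lifetime: Δt = γτ₀ = 4.3327 × 290 fs = 1256.5 fs
d = vΔt = 0.973c × 1256.5 fs = 2.9171×10^8 m/s × 1.2565×10^-12 s = 0.367 mm

d ≈ 0.367 mm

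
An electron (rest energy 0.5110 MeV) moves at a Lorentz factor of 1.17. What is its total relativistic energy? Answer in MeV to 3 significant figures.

E ≈ 0.598 MeV

γ = 1.17 (given)
E = γm₀c² = 1.17 × 0.5110 MeV = 0.598 MeV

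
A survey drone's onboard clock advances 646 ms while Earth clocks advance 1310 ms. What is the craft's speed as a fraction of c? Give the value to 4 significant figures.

γ = Δt/τ₀ = 1310/646 = 2.02786
β = √(1 − 1/γ²) = √(1 − 1/2.02786²) = 0.8700

β ≈ 0.8700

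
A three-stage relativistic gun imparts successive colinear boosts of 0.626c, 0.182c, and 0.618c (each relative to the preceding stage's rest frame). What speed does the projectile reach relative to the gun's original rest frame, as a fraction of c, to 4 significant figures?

Compose boost 2: (0.182 + 0.626)/(1 + 0.182×0.626) = 0.8080/1.11393 = 0.725358
Compose boost 3: (0.618 + 0.725358)/(1 + 0.618×0.725358) = 1.34336/1.44827 = 0.9276

u ≈ 0.9276c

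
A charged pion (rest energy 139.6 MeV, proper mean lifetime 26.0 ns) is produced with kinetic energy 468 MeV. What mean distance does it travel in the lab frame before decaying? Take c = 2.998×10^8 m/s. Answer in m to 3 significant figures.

γ = 1 + K/(m₀c²) = 1 + 468/139.6 = 4.3524
β = √(1 − 1/γ²) = 0.97325
Dilated lifetime: γτ₀ = 4.3524 × 26.0 ns = 113.16 ns
d = βc·γτ₀ = 0.97325 × (2.998×10^8 m/s) × 1.1316×10^-7 s = 33.0 m

d ≈ 33.0 m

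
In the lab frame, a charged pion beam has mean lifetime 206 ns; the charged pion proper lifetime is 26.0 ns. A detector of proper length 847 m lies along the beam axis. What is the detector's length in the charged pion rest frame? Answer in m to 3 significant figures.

Time dilation ⇒ γ = Δt/τ₀ = 206/26.0 = 7.9231
Length contraction: L = L₀/γ = 847/7.9231 = 107 m

L ≈ 107 m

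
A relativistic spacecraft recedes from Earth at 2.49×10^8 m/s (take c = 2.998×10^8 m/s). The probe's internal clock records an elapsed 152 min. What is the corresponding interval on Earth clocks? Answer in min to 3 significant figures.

β = v/c = 2.49×10^8 / 2.998×10^8 = 0.83055
γ = 1/√(1 − 0.83055²) = 1.7955
Time dilation: Δt = γτ₀ = 1.7955 × 152 min = 273 min

Δt ≈ 273 min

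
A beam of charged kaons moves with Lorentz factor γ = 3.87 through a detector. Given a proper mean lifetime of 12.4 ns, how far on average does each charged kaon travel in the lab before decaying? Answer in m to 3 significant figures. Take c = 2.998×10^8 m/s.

d ≈ 13.9 m

β = √(1 − 1/γ²) = √(1 − 1/3.87²) = 0.96604
Dilated lifetime: Δt = γτ₀ = 3.87 × 12.4 ns = 47.988 ns
d = vΔt = 0.96604c × 47.988 ns = 2.8962×10^8 m/s × 4.7988×10^-8 s = 13.9 m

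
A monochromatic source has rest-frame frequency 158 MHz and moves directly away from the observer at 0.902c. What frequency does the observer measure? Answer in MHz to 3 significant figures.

f_obs ≈ 35.9 MHz

Relativistic Doppler: f_obs = f_src √((1−β)/(1+β))
= 158 × √(0.098000/1.9020) = 158 × 0.22699 = 35.9 MHz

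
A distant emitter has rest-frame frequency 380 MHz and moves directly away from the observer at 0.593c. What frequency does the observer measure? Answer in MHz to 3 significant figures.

Relativistic Doppler: f_obs = f_src √((1−β)/(1+β))
= 380 × √(0.40700/1.5930) = 380 × 0.50546 = 192 MHz

f_obs ≈ 192 MHz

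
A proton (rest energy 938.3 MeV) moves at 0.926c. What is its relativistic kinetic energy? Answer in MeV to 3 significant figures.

K ≈ 1550 MeV

γ = 1/√(1 − 0.926²) = 2.6488
K = (γ − 1)m₀c² = (2.6488 − 1) × 938.3 MeV = 1.6488 × 938.3 MeV = 1550 MeV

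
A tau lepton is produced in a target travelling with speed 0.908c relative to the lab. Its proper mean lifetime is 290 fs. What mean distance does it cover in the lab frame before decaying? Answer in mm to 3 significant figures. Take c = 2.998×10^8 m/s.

γ = 1/√(1 − 0.908²) = 2.3868
Dilated lifetime: Δt = γτ₀ = 2.3868 × 290 fs = 692.17 fs
d = vΔt = 0.908c × 692.17 fs = 2.7222×10^8 m/s × 6.9217×10^-13 s = 0.188 mm

d ≈ 0.188 mm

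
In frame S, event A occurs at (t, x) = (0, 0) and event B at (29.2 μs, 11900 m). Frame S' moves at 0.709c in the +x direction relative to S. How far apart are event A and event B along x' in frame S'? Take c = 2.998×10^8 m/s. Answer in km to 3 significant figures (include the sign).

Δx' ≈ 8.07 km

γ = 1/√(1 − 0.709²) = 1.4180
Δx' = γ(Δx − vΔt) = 1.4180 × (11900 m − 0.709×(2.998×10^8 m/s)×29.2×10^-6 s)
= 1.4180 × (5693.3 m) = 8.07 km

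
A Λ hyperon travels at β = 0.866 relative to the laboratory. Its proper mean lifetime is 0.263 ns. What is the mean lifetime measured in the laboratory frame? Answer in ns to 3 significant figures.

γ = 1/√(1 − 0.866²) = 1.9998
Time dilation: Δt = γτ₀ = 1.9998 × 0.263 ns = 0.526 ns

Δt ≈ 0.526 ns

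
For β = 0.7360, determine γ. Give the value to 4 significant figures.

γ ≈ 1.477

γ = 1/√(1 − β²) = 1/√(1 − 0.7360²) = 1/√(0.458304) = 1.477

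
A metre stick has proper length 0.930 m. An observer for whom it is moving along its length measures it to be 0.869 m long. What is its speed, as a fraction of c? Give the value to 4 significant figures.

β ≈ 0.3562

γ = L₀/L = 0.930/0.869 = 1.07020
β = √(1 − 1/γ²) = 0.3562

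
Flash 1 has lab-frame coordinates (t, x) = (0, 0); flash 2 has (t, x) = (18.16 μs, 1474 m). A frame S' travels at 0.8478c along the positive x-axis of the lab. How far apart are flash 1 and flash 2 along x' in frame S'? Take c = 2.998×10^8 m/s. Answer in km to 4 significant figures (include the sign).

Δx' ≈ -5.924 km

γ = 1/√(1 − 0.8478²) = 1.88567
Δx' = γ(Δx − vΔt) = 1.88567 × (1474 m − 0.8478×(2.998×10^8 m/s)×18.16×10^-6 s)
= 1.88567 × (-3141.74 m) = -5.924 km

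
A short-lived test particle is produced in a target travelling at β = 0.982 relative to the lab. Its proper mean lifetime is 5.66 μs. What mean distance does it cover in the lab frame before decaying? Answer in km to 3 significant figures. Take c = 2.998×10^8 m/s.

d ≈ 8.82 km

γ = 1/√(1 − 0.982²) = 5.2943
Dilated lifetime: Δt = γτ₀ = 5.2943 × 5.66 μs = 29.966 μs
d = vΔt = 0.982c × 29.966 μs = 2.9440×10^8 m/s × 2.9966×10^-5 s = 8.82 km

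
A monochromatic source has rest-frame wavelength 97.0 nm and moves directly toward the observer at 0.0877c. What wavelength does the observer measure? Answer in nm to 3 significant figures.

Relativistic Doppler: λ_obs = λ_src √((1−β)/(1+β))
= 97.0 × √(0.91230/1.0877) = 97.0 × 0.91583 = 88.8 nm

λ_obs ≈ 88.8 nm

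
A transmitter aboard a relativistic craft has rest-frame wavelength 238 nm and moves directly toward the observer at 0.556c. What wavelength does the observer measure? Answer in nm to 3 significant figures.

Relativistic Doppler: λ_obs = λ_src √((1−β)/(1+β))
= 238 × √(0.44400/1.5560) = 238 × 0.53418 = 127 nm

λ_obs ≈ 127 nm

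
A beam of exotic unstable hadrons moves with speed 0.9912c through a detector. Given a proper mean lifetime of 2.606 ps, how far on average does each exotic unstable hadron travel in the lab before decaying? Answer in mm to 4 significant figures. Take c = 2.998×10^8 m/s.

γ = 1/√(1 − 0.9912²) = 7.55442
Dilated lifetime: Δt = γτ₀ = 7.55442 × 2.606 ps = 19.6868 ps
d = vΔt = 0.9912c × 19.6868 ps = 2.97162×10^8 m/s × 1.96868×10^-11 s = 5.850 mm

d ≈ 5.850 mm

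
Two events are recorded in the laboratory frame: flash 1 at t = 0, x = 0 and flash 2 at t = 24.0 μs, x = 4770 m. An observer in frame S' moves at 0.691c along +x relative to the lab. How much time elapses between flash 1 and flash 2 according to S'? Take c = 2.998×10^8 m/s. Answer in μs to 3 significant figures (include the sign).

Δt' ≈ 18.0 μs

γ = 1/√(1 − 0.691²) = 1.3834
Δt' = γ(Δt − vΔx/c²) = 1.3834 × (24.0 μs − 0.691×4770 m / (2.998×10^8 m/s))
= 1.3834 × (13.006 μs) = 18.0 μs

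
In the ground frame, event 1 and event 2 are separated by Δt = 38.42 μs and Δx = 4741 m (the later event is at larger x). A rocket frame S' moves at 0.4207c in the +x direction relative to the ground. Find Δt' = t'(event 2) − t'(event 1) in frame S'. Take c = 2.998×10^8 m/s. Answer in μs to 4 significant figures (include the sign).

Δt' ≈ 35.02 μs

γ = 1/√(1 − 0.4207²) = 1.10229
Δt' = γ(Δt − vΔx/c²) = 1.10229 × (38.42 μs − 0.4207×4741 m / (2.998×10^8 m/s))
= 1.10229 × (31.7671 μs) = 35.02 μs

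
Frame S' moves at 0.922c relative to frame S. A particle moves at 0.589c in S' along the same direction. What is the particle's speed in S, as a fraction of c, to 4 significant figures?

u ≈ 0.9792c

Relativistic velocity addition: u = (u' + v)/(1 + u'v/c²)
= (0.589 + 0.922)/(1 + 0.589×0.922) = 1.511/1.54306 = 0.9792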